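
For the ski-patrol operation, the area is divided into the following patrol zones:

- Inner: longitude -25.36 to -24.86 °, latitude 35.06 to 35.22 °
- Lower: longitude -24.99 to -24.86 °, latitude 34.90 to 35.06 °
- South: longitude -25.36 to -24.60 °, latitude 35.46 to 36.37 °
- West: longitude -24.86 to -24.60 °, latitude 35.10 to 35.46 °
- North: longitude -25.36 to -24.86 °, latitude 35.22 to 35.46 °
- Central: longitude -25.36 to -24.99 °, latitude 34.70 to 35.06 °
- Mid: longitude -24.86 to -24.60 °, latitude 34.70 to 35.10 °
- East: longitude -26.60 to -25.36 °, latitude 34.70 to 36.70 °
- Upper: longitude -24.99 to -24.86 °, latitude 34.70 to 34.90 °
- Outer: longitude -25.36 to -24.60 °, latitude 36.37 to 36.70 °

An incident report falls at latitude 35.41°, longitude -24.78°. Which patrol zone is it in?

West

The point has longitude = -24.78 and latitude = 35.41.
Only West satisfies -24.86 ≤ longitude ≤ -24.60 and 35.10 ≤ latitude ≤ 35.46.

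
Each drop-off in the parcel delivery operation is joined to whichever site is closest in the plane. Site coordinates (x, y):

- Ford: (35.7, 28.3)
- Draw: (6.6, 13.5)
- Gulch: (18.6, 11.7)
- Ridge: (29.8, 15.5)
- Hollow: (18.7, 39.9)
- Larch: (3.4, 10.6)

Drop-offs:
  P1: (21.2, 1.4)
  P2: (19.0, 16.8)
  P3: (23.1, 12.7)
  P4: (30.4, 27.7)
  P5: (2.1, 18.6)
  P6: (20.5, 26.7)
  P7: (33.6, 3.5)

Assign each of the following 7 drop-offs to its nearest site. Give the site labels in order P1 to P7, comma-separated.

P1 → Gulch (d²=112.85)
P2 → Gulch (d²=26.17)
P3 → Gulch (d²=21.25)
P4 → Ford (d²=28.45)
P5 → Draw (d²=46.26)
P6 → Hollow (d²=177.48)
P7 → Ridge (d²=158.44)

Gulch, Gulch, Gulch, Ford, Draw, Hollow, Ridge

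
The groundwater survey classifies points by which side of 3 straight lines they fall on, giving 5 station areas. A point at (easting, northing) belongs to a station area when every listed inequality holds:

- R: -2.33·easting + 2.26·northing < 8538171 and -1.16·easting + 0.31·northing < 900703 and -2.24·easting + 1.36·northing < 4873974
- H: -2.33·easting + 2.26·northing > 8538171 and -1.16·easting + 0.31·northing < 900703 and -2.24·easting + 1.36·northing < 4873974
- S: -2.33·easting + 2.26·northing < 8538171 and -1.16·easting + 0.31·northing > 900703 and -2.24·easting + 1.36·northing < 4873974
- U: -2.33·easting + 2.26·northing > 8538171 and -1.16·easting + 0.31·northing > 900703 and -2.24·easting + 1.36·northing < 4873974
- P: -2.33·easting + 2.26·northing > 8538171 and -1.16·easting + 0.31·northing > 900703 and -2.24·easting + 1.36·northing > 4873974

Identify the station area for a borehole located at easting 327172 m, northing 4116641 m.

-2.33·327172 + 2.26·4116641 = 8541297.900, which is > 8538171
-1.16·327172 + 0.31·4116641 = 896639.190, which is < 900703
-2.24·327172 + 1.36·4116641 = 4865766.480, which is < 4873974
This sign pattern matches H.

H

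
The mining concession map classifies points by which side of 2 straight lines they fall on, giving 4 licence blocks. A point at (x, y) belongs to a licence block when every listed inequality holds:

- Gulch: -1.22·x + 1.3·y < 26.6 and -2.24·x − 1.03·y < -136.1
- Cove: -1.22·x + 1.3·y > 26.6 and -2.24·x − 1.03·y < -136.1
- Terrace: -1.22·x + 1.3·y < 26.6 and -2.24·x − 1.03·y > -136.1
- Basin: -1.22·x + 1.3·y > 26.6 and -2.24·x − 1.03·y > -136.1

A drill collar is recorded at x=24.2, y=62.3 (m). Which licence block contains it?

Basin

-1.22·24.2 + 1.3·62.3 = 51.466, which is > 26.6
-2.24·24.2 − 1.03·62.3 = -118.377, which is > -136.1
This sign pattern matches Basin.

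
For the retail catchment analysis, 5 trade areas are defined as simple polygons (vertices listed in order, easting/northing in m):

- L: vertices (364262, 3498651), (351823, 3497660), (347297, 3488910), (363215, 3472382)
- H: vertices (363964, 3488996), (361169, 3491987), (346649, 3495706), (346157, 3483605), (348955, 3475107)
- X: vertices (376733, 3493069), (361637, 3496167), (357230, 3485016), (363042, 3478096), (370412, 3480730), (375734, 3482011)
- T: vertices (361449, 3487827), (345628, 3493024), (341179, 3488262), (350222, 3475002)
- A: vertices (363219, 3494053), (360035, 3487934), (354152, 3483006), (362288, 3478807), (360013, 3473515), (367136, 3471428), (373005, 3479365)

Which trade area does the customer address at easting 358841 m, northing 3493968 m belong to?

L

Cast a ray rightward from (358841, 3493968). For each polygon, the edges (by vertex number in listed order) whose endpoints lie on opposite sides of northing = 3493968, where each meets that height, and whether that is right or left of the point:
L: 2–3 at easting≈349913.3 (left), 4–1 at easting≈364075.4 (right) → 1 crossing.
H: 2–3 at easting≈353434.6 (left), 3–4 at easting≈346578.3 (left) → 0 crossings.
X: 1–2 at easting≈372352.3 (right), 2–3 at easting≈360767.9 (right) → 2 crossings.
T: no edge straddles that height → 0 crossings.
A: 1–2 at easting≈363174.8 (right), 7–1 at easting≈363275.6 (right) → 2 crossings.
Only L has an odd count, so the point is inside L.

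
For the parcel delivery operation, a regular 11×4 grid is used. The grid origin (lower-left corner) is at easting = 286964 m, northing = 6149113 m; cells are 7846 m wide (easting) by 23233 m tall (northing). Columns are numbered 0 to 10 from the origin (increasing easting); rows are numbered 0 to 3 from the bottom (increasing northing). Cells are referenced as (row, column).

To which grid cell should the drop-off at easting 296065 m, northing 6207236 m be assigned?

(2, 1)

Column index: ⌊(296065 − 286964) / 7846⌋ = ⌊1.160⌋ = 1
Row offset from origin: ⌊(6207236 − 6149113) / 23233⌋ = ⌊2.502⌋ = 2 → row 2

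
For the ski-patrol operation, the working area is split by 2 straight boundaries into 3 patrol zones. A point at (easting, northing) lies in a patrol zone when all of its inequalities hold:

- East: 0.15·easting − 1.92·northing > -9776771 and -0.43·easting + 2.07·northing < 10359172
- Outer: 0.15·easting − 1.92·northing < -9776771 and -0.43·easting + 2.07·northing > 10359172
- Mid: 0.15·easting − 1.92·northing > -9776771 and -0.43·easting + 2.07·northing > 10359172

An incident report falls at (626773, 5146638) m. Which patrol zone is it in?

0.15·626773 − 1.92·5146638 = -9787529.010, which is < -9776771
-0.43·626773 + 2.07·5146638 = 10384028.270, which is > 10359172
This sign pattern matches Outer.

Outer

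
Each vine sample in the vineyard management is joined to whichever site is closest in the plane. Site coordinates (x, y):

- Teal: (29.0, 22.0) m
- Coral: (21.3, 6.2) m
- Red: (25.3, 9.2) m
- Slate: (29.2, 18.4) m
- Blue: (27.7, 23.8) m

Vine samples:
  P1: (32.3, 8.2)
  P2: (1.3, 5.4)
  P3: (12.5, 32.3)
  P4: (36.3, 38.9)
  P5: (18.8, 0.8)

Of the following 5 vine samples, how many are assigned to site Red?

P1 → Red
P2 → Coral
P3 → Blue
P4 → Blue
P5 → Coral
1 of the 5 goes to Red.

1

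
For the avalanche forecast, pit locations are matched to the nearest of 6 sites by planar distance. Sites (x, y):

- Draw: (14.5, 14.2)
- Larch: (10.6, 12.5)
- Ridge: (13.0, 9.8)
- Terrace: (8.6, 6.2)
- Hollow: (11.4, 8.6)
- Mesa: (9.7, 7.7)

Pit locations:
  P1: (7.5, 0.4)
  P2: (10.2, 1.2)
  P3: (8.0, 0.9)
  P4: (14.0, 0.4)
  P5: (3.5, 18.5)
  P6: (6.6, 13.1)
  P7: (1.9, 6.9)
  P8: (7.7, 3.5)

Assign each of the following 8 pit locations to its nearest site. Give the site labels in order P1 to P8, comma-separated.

P1 → Terrace (d²=34.85)
P2 → Terrace (d²=27.56)
P3 → Terrace (d²=28.45)
P4 → Terrace (d²=62.80)
P5 → Larch (d²=86.41)
P6 → Larch (d²=16.36)
P7 → Terrace (d²=45.38)
P8 → Terrace (d²=8.10)

Terrace, Terrace, Terrace, Terrace, Larch, Larch, Terrace, Terrace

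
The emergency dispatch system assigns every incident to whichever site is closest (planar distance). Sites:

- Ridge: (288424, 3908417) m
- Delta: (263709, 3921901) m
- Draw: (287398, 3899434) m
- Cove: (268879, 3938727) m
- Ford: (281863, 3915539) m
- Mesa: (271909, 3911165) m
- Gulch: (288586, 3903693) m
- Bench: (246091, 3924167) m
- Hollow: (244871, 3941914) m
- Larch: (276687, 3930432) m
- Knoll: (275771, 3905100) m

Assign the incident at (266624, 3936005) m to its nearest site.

Cove

Squared distances to each site:
Ridge: 1236337744.000; Delta: 207420041.000; Draw: 1768997117.000; Cove: 12494309.000; Ford: 651084277.000; Mesa: 644956825.000; Gulch: 1526394788.000; Bench: 561742333.000; Hollow: 508109290.000; Larch: 132322298.000; Knoll: 1038786634.000.
Minimum at Cove.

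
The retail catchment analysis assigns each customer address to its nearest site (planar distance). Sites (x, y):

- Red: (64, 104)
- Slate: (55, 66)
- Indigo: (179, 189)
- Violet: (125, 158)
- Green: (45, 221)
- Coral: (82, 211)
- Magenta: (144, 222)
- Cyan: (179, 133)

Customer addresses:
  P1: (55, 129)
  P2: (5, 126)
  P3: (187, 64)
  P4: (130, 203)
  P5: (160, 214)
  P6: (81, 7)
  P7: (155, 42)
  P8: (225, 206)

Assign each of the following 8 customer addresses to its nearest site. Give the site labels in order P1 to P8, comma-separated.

P1 → Red (d²=706.00)
P2 → Red (d²=3965.00)
P3 → Cyan (d²=4825.00)
P4 → Magenta (d²=557.00)
P5 → Magenta (d²=320.00)
P6 → Slate (d²=4157.00)
P7 → Cyan (d²=8857.00)
P8 → Indigo (d²=2405.00)

Red, Red, Cyan, Magenta, Magenta, Slate, Cyan, Indigo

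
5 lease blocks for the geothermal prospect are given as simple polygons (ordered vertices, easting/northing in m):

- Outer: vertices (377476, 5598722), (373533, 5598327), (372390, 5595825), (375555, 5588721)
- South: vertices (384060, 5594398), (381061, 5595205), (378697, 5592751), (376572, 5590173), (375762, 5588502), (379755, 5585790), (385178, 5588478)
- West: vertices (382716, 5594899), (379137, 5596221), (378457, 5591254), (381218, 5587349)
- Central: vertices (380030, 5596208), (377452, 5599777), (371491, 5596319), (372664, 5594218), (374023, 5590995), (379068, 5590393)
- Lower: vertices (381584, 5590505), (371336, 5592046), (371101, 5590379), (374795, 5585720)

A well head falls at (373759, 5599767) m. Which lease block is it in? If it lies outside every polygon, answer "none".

Cast a ray rightward from (373759, 5599767). For each polygon, the edges (by vertex number in listed order) whose endpoints lie on opposite sides of northing = 5599767, where each meets that height, and whether that is right or left of the point:
Outer: no edge straddles that height → 0 crossings.
South: no edge straddles that height → 0 crossings.
West: no edge straddles that height → 0 crossings.
Central: 1–2 at easting≈377459.2 (right), 2–3 at easting≈377434.8 (right) → 2 crossings.
Lower: no edge straddles that height → 0 crossings.
All counts are even, so the point lies outside every listed polygon.

none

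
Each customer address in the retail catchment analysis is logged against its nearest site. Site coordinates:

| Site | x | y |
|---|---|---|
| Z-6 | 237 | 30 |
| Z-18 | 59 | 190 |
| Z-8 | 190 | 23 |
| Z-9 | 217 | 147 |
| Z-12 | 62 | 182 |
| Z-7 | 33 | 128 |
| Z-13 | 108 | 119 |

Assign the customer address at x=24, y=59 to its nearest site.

Z-7

Squared distances to each site:
Z-6: 46210.000; Z-18: 18386.000; Z-8: 28852.000; Z-9: 44993.000; Z-12: 16573.000; Z-7: 4842.000; Z-13: 10656.000.
Minimum at Z-7.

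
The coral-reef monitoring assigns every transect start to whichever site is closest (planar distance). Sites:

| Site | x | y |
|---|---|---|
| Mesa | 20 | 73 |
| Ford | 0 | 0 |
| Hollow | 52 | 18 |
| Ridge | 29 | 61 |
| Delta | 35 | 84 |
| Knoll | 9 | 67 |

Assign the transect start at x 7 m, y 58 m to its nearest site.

Squared distances to each site:
Mesa: 394.000; Ford: 3413.000; Hollow: 3625.000; Ridge: 493.000; Delta: 1460.000; Knoll: 85.000.
Minimum at Knoll.

Knoll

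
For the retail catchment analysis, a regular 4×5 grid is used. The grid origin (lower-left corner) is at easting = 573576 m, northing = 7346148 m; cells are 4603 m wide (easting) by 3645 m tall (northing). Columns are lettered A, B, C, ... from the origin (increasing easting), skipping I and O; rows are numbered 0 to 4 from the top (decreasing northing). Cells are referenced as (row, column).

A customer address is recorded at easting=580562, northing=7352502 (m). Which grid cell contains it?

(3, B)

Column index: ⌊(580562 − 573576) / 4603⌋ = ⌊1.518⌋ = 1 → column B
Row offset from origin: ⌊(7352502 − 7346148) / 3645⌋ = ⌊1.743⌋ = 1 → row 3 (counted from top)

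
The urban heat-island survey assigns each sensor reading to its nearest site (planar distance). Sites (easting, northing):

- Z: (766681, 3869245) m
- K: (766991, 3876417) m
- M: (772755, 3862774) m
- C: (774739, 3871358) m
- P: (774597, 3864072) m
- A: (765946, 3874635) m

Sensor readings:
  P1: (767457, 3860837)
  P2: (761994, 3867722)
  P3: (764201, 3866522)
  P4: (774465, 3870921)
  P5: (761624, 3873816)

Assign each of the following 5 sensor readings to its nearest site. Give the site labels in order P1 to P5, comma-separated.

P1 → M (d²=31820773.00)
P2 → Z (d²=24287498.00)
P3 → Z (d²=13565129.00)
P4 → C (d²=266045.00)
P5 → A (d²=19350445.00)

M, Z, Z, C, A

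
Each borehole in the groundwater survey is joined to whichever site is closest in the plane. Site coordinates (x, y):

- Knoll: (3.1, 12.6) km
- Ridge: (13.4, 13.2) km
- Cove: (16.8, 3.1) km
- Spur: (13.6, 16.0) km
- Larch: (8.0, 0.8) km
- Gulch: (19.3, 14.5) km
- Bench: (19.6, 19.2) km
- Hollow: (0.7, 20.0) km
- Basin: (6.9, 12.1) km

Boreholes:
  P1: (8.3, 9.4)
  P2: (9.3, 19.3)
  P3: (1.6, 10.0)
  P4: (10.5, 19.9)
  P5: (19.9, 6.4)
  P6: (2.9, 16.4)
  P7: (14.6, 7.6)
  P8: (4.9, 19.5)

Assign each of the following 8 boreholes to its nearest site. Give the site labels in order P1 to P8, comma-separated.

P1 → Basin (d²=9.25)
P2 → Spur (d²=29.38)
P3 → Knoll (d²=9.01)
P4 → Spur (d²=24.82)
P5 → Cove (d²=20.50)
P6 → Knoll (d²=14.48)
P7 → Cove (d²=25.09)
P8 → Hollow (d²=17.89)

Basin, Spur, Knoll, Spur, Cove, Knoll, Cove, Hollow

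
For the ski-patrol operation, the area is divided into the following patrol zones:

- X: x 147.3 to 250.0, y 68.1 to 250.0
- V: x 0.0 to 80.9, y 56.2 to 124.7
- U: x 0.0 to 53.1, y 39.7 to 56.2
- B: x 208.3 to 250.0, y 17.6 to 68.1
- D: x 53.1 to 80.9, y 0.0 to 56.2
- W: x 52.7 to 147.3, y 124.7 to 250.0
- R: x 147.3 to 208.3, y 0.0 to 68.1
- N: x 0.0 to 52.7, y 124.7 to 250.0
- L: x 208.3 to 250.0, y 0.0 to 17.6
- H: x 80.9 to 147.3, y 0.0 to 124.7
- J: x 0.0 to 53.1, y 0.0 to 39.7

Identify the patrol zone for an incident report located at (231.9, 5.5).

The point has x = 231.9 and y = 5.5.
Only L satisfies 208.3 ≤ x ≤ 250.0 and 0.0 ≤ y ≤ 17.6.

L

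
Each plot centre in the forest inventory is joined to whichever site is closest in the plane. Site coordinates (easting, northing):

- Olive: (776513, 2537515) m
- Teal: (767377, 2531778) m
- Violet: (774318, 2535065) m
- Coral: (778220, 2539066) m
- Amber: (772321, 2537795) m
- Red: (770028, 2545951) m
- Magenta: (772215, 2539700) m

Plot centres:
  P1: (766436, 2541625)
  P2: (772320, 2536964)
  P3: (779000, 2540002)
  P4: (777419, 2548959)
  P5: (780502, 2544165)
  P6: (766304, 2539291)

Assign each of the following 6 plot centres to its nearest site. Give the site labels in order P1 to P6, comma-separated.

P1 → Red (d²=31616740.00)
P2 → Amber (d²=690562.00)
P3 → Coral (d²=1484496.00)
P4 → Red (d²=63674945.00)
P5 → Coral (d²=31207325.00)
P6 → Magenta (d²=35107202.00)

Red, Amber, Coral, Red, Coral, Magenta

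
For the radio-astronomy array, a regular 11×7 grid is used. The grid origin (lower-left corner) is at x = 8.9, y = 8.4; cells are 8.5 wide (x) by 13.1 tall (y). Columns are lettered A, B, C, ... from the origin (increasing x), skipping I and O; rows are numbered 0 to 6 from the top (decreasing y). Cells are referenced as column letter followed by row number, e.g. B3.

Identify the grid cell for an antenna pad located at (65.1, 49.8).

G3

Column index: ⌊(65.1 − 8.9) / 8.5⌋ = ⌊6.612⌋ = 6 → column G
Row offset from origin: ⌊(49.8 − 8.4) / 13.1⌋ = ⌊3.160⌋ = 3 → row 3 (counted from top)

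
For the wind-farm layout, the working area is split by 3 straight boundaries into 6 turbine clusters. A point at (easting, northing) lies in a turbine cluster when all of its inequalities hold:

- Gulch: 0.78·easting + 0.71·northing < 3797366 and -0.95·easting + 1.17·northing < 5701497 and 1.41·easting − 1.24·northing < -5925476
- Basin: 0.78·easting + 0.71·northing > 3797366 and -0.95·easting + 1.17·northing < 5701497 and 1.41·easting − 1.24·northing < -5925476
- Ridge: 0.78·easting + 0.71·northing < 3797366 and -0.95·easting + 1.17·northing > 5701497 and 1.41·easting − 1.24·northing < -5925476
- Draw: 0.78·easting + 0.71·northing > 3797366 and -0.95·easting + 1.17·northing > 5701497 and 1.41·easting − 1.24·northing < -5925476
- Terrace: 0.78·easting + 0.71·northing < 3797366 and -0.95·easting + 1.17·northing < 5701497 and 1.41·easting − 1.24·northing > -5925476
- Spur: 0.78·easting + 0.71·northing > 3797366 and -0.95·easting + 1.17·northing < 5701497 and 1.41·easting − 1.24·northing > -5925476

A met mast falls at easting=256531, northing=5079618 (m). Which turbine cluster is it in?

Basin

0.78·256531 + 0.71·5079618 = 3806622.960, which is > 3797366
-0.95·256531 + 1.17·5079618 = 5699448.610, which is < 5701497
1.41·256531 − 1.24·5079618 = -5937017.610, which is < -5925476
This sign pattern matches Basin.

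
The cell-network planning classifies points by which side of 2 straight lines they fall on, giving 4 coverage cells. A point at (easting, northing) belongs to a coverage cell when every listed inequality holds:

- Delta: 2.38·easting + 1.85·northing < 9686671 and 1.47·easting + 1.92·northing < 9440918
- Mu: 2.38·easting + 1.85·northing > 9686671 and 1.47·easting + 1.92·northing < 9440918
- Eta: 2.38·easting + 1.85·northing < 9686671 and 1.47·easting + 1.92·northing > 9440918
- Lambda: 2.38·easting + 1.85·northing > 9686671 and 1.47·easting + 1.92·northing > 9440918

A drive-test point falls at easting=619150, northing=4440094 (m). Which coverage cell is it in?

2.38·619150 + 1.85·4440094 = 9687750.900, which is > 9686671
1.47·619150 + 1.92·4440094 = 9435130.980, which is < 9440918
This sign pattern matches Mu.

Mu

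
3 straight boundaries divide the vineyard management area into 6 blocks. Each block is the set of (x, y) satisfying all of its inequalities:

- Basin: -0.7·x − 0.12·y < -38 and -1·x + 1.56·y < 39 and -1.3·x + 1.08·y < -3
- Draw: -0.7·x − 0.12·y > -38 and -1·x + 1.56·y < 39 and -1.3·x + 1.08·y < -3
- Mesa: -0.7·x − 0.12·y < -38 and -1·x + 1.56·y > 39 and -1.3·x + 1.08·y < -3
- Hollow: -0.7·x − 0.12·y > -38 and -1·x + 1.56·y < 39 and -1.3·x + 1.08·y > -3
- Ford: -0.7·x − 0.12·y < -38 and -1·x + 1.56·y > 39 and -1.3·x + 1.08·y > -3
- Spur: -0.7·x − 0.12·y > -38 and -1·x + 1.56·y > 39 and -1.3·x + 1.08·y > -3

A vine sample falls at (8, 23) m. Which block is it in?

-0.7·8 − 0.12·23 = -8.360, which is > -38
-1·8 + 1.56·23 = 27.880, which is < 39
-1.3·8 + 1.08·23 = 14.440, which is > -3
This sign pattern matches Hollow.

Hollow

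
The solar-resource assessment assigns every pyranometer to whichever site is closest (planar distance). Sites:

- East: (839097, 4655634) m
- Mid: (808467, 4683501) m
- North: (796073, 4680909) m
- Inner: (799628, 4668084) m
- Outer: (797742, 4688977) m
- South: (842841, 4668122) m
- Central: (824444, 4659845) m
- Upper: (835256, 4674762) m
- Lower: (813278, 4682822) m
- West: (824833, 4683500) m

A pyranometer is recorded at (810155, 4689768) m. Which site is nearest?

Mid

Squared distances to each site:
East: 2002769320.000; Mid: 42124633.000; North: 276784605.000; Inner: 581013585.000; Outer: 154708250.000; South: 1536923912.000; Central: 1099561450.000; Upper: 855240237.000; Lower: 58000045.000; West: 254731508.000.
Minimum at Mid.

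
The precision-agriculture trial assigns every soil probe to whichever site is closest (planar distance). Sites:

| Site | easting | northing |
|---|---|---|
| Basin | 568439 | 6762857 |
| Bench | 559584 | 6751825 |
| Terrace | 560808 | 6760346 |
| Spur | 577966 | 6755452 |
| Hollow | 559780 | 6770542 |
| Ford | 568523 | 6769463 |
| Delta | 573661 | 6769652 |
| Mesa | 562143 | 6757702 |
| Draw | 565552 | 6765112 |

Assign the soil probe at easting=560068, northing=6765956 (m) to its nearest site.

Hollow

Squared distances to each site:
Basin: 79677442.000; Bench: 199919417.000; Terrace: 32019700.000; Spur: 430672420.000; Hollow: 21114340.000; Ford: 83786074.000; Delta: 198430065.000; Mesa: 72434141.000; Draw: 30786592.000.
Minimum at Hollow.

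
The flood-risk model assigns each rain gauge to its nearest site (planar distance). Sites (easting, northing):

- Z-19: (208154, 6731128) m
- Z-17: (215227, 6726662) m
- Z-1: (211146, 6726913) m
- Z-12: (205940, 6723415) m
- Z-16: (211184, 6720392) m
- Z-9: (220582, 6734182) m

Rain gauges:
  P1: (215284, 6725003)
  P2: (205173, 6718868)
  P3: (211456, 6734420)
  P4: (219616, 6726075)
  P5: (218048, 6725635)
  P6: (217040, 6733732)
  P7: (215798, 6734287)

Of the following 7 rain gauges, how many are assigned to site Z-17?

3

P1 → Z-17
P2 → Z-12
P3 → Z-19
P4 → Z-17
P5 → Z-17
P6 → Z-9
P7 → Z-9
3 of the 7 go to Z-17.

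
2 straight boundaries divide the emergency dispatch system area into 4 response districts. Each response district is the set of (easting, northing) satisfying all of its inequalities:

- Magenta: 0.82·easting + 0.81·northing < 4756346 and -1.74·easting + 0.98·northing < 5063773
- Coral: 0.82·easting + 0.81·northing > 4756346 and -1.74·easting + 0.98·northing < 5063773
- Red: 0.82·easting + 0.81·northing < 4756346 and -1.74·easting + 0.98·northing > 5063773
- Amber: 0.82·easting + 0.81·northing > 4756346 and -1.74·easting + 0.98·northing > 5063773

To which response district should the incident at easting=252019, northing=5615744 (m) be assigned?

0.82·252019 + 0.81·5615744 = 4755408.220, which is < 4756346
-1.74·252019 + 0.98·5615744 = 5064916.060, which is > 5063773
This sign pattern matches Red.

Red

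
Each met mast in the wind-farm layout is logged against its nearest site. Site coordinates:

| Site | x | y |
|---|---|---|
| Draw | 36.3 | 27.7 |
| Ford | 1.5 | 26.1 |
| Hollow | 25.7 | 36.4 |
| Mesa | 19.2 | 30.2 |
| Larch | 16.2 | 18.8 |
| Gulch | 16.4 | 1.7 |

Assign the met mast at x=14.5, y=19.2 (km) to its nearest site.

Larch

Squared distances to each site:
Draw: 547.490; Ford: 216.610; Hollow: 421.280; Mesa: 143.090; Larch: 3.050; Gulch: 309.860.
Minimum at Larch.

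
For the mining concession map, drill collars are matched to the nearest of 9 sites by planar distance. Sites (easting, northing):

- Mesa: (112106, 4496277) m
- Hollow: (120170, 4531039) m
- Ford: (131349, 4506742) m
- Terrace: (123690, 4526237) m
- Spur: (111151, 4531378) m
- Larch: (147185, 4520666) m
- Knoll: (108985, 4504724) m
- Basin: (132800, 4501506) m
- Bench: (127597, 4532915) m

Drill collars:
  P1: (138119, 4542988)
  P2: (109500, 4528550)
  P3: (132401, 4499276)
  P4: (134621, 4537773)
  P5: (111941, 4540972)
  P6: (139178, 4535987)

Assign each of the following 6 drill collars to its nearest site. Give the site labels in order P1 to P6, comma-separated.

P1 → Bench (d²=212177813.00)
P2 → Spur (d²=10723385.00)
P3 → Basin (d²=5132101.00)
P4 → Bench (d²=72936740.00)
P5 → Spur (d²=92668936.00)
P6 → Bench (d²=143556745.00)

Bench, Spur, Basin, Bench, Spur, Bench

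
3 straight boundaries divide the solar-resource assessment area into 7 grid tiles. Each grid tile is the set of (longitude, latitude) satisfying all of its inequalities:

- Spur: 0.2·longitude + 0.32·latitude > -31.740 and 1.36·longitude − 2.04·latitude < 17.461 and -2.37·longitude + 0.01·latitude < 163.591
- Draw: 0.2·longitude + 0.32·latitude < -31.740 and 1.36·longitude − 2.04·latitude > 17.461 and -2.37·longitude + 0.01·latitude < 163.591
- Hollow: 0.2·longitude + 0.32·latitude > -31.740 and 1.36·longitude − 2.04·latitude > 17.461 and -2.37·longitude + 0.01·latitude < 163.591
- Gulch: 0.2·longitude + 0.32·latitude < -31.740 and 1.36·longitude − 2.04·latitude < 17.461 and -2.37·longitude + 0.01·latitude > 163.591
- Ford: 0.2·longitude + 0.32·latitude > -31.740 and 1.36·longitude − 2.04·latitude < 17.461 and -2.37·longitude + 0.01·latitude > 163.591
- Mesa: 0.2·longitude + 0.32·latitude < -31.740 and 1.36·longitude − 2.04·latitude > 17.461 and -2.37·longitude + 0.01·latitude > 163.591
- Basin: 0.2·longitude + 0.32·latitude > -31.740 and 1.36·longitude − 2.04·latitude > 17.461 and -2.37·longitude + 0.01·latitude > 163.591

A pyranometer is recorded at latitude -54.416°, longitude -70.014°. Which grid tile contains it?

0.2·-70.014 + 0.32·-54.416 = -31.416, which is > -31.740
1.36·-70.014 − 2.04·-54.416 = 15.790, which is < 17.461
-2.37·-70.014 + 0.01·-54.416 = 165.389, which is > 163.591
This sign pattern matches Ford.

Ford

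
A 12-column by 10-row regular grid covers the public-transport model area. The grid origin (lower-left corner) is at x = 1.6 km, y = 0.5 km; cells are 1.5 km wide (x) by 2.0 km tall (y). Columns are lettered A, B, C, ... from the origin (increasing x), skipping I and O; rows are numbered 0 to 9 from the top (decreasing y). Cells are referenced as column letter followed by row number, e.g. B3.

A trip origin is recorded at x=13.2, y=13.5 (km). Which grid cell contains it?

H3

Column index: ⌊(13.2 − 1.6) / 1.5⌋ = ⌊7.733⌋ = 7 → column H
Row offset from origin: ⌊(13.5 − 0.5) / 2.0⌋ = ⌊6.500⌋ = 6 → row 3 (counted from top)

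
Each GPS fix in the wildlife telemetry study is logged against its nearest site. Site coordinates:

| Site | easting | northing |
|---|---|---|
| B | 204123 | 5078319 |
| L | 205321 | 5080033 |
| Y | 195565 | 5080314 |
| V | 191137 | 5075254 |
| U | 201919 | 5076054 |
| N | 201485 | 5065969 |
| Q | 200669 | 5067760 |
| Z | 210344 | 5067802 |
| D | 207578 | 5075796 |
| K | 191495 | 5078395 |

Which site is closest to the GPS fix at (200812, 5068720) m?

Q

Squared distances to each site:
B: 103103522.000; L: 148315050.000; Y: 161951845.000; V: 136298781.000; U: 55013005.000; N: 8020930.000; Q: 942049.000; Z: 91701748.000; D: 95848532.000; K: 180412114.000.
Minimum at Q.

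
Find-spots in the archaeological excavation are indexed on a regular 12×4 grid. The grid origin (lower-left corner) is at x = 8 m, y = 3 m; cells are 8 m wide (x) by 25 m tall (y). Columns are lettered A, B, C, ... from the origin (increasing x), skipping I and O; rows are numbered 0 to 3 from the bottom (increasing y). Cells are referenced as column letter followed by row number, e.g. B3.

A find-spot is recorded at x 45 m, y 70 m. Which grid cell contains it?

E2

Column index: ⌊(45 − 8) / 8⌋ = ⌊4.625⌋ = 4 → column E
Row offset from origin: ⌊(70 − 3) / 25⌋ = ⌊2.680⌋ = 2 → row 2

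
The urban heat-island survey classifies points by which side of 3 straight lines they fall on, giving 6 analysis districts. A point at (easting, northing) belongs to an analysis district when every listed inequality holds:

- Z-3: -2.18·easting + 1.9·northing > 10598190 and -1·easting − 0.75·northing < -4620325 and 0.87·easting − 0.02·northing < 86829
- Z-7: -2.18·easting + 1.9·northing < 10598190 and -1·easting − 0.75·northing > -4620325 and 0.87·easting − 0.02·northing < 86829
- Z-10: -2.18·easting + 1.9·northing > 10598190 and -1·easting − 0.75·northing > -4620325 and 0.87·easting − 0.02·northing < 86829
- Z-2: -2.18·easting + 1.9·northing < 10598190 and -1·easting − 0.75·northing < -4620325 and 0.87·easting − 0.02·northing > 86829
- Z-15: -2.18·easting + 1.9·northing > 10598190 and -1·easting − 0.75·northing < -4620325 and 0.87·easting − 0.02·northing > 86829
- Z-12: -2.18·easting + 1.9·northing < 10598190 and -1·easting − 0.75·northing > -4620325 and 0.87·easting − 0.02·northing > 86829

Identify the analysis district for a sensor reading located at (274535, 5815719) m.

-2.18·274535 + 1.9·5815719 = 10451379.800, which is < 10598190
-1·274535 − 0.75·5815719 = -4636324.250, which is < -4620325
0.87·274535 − 0.02·5815719 = 122531.070, which is > 86829
This sign pattern matches Z-2.

Z-2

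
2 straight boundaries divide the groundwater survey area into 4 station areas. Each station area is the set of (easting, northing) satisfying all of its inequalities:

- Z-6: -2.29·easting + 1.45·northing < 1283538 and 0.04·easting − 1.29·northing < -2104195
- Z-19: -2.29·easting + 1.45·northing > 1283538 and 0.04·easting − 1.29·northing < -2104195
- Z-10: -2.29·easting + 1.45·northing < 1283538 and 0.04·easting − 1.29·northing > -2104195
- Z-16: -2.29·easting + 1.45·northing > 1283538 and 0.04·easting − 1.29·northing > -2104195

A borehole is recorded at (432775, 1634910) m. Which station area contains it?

-2.29·432775 + 1.45·1634910 = 1379564.750, which is > 1283538
0.04·432775 − 1.29·1634910 = -2091722.900, which is > -2104195
This sign pattern matches Z-16.

Z-16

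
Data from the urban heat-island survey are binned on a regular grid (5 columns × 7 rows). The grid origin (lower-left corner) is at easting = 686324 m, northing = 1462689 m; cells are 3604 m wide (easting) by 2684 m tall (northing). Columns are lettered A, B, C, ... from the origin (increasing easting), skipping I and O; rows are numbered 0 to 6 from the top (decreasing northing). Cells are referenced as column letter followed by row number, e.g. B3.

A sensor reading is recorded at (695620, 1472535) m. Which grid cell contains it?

C3

Column index: ⌊(695620 − 686324) / 3604⌋ = ⌊2.579⌋ = 2 → column C
Row offset from origin: ⌊(1472535 − 1462689) / 2684⌋ = ⌊3.668⌋ = 3 → row 3 (counted from top)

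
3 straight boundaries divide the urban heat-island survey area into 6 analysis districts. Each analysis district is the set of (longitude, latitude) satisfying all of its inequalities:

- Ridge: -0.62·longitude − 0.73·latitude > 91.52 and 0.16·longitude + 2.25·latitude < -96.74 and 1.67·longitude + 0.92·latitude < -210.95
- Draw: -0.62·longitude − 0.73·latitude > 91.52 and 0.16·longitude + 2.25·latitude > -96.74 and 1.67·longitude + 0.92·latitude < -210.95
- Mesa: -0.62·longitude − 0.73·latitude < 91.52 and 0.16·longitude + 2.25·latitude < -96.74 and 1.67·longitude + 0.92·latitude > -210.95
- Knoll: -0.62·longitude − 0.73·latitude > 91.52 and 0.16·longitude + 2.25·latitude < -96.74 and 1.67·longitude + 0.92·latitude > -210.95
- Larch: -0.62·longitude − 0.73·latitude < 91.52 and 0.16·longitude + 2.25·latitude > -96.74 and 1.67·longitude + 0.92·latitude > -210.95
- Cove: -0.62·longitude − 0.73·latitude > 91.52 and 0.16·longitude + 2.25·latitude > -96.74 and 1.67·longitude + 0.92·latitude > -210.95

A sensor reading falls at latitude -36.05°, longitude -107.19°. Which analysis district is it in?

-0.62·-107.19 − 0.73·-36.05 = 92.774, which is > 91.52
0.16·-107.19 + 2.25·-36.05 = -98.263, which is < -96.74
1.67·-107.19 + 0.92·-36.05 = -212.173, which is < -210.95
This sign pattern matches Ridge.

Ridge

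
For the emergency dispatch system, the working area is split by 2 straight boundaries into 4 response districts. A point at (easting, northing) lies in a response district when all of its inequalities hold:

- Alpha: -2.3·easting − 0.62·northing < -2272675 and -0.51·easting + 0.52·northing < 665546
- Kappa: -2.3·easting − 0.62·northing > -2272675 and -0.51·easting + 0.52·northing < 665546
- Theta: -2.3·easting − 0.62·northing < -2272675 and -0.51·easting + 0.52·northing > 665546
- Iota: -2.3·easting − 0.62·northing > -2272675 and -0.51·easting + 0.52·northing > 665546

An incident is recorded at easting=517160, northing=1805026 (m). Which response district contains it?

-2.3·517160 − 0.62·1805026 = -2308584.120, which is < -2272675
-0.51·517160 + 0.52·1805026 = 674861.920, which is > 665546
This sign pattern matches Theta.

Theta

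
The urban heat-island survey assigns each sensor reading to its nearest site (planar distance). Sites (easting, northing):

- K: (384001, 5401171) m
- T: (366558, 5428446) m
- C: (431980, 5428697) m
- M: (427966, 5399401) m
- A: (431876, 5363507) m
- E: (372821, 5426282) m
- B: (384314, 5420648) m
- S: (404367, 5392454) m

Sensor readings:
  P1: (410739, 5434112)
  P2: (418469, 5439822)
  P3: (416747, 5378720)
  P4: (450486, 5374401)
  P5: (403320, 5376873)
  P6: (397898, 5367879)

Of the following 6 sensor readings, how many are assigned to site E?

0

P1 → C
P2 → C
P3 → S
P4 → A
P5 → S
P6 → S
0 of the 6 go to E.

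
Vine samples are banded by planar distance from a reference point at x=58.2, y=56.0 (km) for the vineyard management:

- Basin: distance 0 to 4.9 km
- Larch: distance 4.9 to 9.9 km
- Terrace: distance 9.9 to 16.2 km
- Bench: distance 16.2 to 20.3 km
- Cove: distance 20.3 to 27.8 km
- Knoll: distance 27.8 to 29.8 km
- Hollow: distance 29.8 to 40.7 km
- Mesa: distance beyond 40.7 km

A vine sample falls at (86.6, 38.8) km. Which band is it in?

Distance = √((86.6−58.2)² + (38.8−56.0)²) = √(806.560 + 295.840) = 33.202 km.
29.8 ≤ 33.202 < 40.7 → Hollow.

Hollow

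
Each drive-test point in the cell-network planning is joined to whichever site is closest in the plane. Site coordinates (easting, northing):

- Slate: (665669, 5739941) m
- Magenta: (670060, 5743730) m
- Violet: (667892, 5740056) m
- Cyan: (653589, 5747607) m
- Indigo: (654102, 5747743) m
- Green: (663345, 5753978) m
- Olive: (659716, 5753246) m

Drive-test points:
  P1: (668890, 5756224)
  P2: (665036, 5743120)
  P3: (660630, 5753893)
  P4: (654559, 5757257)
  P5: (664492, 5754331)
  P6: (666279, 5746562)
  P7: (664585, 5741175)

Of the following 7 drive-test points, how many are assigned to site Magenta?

1

P1 → Green
P2 → Slate
P3 → Olive
P4 → Olive
P5 → Green
P6 → Magenta
P7 → Slate
1 of the 7 goes to Magenta.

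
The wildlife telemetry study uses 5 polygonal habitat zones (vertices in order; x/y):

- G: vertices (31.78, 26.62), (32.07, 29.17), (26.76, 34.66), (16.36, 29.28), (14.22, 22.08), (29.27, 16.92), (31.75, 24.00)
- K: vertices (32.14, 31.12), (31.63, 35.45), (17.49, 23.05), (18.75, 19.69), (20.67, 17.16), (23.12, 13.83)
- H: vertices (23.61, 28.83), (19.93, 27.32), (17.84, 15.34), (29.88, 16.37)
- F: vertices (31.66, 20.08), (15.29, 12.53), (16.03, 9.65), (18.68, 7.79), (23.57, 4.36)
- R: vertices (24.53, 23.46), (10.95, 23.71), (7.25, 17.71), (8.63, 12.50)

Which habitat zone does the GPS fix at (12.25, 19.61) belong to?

R

Cast a ray rightward from (12.25, 19.61). For each polygon, the edges (by vertex number in listed order) whose endpoints lie on opposite sides of y = 19.61, where each meets that height, and whether that is right or left of the point:
G: 5–6 at x≈21.424 (right), 6–7 at x≈30.212 (right) → 2 crossings.
K: 4–5 at x≈18.811 (right), 6–1 at x≈26.135 (right) → 2 crossings.
H: 2–3 at x≈18.585 (right), 4–1 at x≈28.250 (right) → 2 crossings.
F: 1–2 at x≈30.641 (right), 5–1 at x≈31.418 (right) → 2 crossings.
R: 2–3 at x≈8.422 (left), 4–1 at x≈18.945 (right) → 1 crossing.
Only R has an odd count, so the point is inside R.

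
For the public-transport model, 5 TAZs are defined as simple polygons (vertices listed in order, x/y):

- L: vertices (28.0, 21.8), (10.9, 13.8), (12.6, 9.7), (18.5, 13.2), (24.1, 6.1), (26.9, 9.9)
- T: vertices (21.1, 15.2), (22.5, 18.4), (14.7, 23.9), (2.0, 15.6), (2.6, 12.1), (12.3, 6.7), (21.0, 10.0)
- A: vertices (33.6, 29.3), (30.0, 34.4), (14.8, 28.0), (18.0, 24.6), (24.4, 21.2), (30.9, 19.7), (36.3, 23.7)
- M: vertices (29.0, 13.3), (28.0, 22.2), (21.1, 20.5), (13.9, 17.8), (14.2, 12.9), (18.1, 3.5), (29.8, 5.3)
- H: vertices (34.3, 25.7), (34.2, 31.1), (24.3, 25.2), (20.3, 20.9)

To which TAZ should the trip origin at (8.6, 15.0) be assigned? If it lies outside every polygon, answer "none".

Cast a ray rightward from (8.6, 15.0). For each polygon, the edges (by vertex number in listed order) whose endpoints lie on opposite sides of y = 15.0, where each meets that height, and whether that is right or left of the point:
L: 1–2 at x≈13.46 (right), 6–1 at x≈27.37 (right) → 2 crossings.
T: 4–5 at x≈2.10 (left), 7–1 at x≈21.10 (right) → 1 crossing.
A: no edge straddles that height → 0 crossings.
M: 1–2 at x≈28.81 (right), 4–5 at x≈14.07 (right) → 2 crossings.
H: no edge straddles that height → 0 crossings.
Only T has an odd count, so the point is inside T.

T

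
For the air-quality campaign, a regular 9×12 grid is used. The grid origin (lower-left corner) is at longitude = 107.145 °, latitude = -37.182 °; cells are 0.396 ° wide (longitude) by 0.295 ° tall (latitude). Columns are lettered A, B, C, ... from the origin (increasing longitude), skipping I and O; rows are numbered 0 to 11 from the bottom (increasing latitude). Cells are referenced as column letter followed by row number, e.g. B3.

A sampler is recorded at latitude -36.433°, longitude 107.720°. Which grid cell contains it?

Column index: ⌊(107.720 − 107.145) / 0.396⌋ = ⌊1.452⌋ = 1 → column B
Row offset from origin: ⌊(-36.433 − -37.182) / 0.295⌋ = ⌊2.539⌋ = 2 → row 2

B2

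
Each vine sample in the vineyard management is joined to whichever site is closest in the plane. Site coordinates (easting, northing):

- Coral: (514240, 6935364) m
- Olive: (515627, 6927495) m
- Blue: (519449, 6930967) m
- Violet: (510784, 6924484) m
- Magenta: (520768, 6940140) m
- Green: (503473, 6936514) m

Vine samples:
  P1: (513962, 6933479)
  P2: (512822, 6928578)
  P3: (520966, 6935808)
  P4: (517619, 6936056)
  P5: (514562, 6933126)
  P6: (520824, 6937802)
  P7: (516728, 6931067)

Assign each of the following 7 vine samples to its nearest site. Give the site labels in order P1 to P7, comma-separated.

Coral, Olive, Magenta, Coral, Coral, Magenta, Blue

P1 → Coral (d²=3630509.00)
P2 → Olive (d²=9040914.00)
P3 → Magenta (d²=18805428.00)
P4 → Coral (d²=11896505.00)
P5 → Coral (d²=5112328.00)
P6 → Magenta (d²=5469380.00)
P7 → Blue (d²=7413841.00)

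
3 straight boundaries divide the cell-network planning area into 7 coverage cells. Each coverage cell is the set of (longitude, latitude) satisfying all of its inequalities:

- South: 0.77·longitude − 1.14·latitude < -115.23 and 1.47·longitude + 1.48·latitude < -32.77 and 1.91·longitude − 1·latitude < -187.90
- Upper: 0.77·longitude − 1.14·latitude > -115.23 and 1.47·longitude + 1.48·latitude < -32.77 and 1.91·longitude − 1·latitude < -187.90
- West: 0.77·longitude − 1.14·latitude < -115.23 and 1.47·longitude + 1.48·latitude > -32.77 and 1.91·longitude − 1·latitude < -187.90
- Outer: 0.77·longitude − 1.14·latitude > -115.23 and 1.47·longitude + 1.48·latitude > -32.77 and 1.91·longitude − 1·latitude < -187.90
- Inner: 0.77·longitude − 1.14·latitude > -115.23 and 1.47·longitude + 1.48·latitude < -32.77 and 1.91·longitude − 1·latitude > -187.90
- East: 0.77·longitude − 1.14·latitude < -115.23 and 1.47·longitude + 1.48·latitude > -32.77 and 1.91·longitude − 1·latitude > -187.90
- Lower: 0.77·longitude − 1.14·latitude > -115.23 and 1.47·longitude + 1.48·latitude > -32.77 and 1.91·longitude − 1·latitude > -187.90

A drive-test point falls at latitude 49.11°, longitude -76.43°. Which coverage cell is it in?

0.77·-76.43 − 1.14·49.11 = -114.837, which is > -115.23
1.47·-76.43 + 1.48·49.11 = -39.669, which is < -32.77
1.91·-76.43 − 1·49.11 = -195.091, which is < -187.90
This sign pattern matches Upper.

Upper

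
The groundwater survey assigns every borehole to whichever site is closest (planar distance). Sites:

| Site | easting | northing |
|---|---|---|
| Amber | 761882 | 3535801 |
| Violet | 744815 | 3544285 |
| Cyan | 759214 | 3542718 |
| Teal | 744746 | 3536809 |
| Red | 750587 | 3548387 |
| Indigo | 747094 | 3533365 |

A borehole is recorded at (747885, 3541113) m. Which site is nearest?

Squared distances to each site:
Amber: 224133353.000; Violet: 19486484.000; Cyan: 130922266.000; Teal: 28377737.000; Red: 60211880.000; Indigo: 60657185.000.
Minimum at Violet.

Violet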